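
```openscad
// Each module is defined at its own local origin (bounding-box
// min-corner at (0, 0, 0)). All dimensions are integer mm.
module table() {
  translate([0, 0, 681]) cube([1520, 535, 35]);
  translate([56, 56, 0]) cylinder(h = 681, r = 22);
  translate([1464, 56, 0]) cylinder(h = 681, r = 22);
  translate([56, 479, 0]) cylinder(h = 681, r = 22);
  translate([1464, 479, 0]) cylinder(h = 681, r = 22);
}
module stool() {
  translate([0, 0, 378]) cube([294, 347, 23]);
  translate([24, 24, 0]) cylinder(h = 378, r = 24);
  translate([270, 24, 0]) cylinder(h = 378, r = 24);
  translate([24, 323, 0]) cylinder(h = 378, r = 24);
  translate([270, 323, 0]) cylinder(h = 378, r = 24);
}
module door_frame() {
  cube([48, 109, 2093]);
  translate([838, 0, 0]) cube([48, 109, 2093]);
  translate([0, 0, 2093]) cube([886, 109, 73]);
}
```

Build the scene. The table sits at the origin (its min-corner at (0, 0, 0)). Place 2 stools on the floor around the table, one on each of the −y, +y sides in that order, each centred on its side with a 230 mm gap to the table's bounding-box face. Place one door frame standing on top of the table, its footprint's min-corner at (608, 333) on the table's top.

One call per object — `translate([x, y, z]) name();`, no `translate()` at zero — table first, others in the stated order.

table();
translate([613, -577, 0]) stool();
translate([613, 765, 0]) stool();
translate([608, 333, 716]) door_frame();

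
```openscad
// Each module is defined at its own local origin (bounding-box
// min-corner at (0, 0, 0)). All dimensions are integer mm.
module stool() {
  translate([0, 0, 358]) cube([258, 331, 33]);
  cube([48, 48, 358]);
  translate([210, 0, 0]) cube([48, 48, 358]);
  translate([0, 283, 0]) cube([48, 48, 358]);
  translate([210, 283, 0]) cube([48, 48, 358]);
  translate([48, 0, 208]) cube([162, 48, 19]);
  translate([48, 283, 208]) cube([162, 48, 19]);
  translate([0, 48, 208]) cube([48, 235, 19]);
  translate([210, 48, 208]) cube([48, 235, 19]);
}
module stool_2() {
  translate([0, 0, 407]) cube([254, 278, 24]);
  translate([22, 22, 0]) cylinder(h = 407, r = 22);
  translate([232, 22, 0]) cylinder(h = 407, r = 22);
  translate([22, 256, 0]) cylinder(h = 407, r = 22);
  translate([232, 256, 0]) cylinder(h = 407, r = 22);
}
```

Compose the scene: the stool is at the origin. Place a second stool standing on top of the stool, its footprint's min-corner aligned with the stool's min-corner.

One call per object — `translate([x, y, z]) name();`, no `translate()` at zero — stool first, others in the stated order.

stool();
translate([0, 0, 391]) stool_2();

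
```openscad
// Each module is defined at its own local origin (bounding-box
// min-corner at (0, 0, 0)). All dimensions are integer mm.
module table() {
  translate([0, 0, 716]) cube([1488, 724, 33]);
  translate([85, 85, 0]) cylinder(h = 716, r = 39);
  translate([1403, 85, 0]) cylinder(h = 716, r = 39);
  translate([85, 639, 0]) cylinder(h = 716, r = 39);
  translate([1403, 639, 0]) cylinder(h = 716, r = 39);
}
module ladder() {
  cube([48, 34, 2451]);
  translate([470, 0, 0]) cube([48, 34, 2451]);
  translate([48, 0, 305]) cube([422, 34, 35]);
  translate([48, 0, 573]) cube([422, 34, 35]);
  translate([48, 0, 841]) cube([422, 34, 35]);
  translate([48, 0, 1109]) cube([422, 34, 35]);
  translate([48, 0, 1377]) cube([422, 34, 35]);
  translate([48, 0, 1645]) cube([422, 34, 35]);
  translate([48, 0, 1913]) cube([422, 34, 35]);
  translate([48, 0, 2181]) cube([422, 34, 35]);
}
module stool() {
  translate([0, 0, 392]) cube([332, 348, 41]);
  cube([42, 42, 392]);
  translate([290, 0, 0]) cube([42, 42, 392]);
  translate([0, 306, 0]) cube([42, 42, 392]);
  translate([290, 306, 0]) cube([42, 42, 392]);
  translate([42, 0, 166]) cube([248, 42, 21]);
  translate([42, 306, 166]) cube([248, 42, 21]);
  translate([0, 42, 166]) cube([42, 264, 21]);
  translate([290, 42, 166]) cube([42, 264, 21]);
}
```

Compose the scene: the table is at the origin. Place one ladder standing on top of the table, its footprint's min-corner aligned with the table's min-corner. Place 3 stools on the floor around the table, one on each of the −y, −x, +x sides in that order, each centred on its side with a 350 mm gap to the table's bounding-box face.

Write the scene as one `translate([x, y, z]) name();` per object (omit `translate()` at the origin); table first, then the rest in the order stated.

table();
translate([0, 0, 749]) ladder();
translate([578, -698, 0]) stool();
translate([-682, 188, 0]) stool();
translate([1838, 188, 0]) stool();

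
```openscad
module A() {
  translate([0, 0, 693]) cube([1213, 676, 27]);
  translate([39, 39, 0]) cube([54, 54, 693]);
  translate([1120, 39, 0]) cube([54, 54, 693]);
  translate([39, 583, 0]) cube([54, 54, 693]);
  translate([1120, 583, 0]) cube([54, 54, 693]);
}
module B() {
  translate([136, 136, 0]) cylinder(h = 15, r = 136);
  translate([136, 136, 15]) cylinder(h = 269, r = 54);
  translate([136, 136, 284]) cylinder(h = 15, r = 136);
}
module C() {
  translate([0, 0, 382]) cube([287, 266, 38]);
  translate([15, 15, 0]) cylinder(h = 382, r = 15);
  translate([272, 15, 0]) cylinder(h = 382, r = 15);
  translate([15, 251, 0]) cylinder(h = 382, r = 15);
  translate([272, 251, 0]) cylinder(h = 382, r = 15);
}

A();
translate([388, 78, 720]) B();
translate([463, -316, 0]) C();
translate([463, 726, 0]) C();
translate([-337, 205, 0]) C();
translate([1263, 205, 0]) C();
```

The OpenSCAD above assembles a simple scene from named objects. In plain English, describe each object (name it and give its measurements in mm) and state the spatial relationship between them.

A is a table with a 1213×676 mm rectangular top, 27 mm thick, top surface at z = 720 mm, supported by four 54×54 mm square legs, each inset 39 mm from the nearest pair of top edges, running from the floor.

B is a spool: two coaxial disc flanges of radius 136 mm and thickness 15 mm, joined by a core cylinder of radius 54 mm and height 269 mm. The lower flange rests on z = 0 and the three cylinders share a vertical axis.

C is a four-legged stool. The seat is a 287×266×38 mm slab whose top surface is at z = 420 mm; four round legs, each 30 mm in diameter, run from the floor (z = 0) to the underside of the seat, each leg's axis is inset half a diameter from the nearest pair of seat edges (so the leg's bounding box is flush with the corner).

The spool is on top of the table. Four stools sit around the table at the −y, +y, −x, +x sides.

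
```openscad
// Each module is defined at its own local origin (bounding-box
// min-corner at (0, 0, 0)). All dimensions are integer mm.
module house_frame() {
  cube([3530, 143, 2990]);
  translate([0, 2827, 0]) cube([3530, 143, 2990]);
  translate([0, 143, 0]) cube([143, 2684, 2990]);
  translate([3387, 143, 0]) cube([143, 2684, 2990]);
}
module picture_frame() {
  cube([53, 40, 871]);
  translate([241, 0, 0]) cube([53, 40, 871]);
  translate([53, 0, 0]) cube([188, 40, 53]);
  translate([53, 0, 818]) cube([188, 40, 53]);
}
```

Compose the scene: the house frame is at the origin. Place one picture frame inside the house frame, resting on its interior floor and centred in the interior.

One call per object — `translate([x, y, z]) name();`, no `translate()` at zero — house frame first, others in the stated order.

house_frame();
translate([1618, 1465, 0]) picture_frame();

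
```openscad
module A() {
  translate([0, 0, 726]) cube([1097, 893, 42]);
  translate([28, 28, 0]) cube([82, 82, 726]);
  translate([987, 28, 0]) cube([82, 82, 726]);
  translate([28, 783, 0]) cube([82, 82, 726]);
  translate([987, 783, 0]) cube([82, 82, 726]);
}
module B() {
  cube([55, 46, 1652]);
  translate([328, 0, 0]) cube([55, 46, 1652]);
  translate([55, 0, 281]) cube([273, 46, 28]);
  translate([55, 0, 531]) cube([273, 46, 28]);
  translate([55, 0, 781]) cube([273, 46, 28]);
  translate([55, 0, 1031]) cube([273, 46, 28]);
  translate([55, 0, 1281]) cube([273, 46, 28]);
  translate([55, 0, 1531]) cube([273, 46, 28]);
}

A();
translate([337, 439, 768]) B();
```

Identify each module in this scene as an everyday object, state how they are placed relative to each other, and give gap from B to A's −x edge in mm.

A is a table. B is a ladder. The ladder is on top of the table. The gap from the ladder to the table's −x edge is 337 mm.

The ladder's min-x is at 337; the table's min-x is 0; gap = 337 mm.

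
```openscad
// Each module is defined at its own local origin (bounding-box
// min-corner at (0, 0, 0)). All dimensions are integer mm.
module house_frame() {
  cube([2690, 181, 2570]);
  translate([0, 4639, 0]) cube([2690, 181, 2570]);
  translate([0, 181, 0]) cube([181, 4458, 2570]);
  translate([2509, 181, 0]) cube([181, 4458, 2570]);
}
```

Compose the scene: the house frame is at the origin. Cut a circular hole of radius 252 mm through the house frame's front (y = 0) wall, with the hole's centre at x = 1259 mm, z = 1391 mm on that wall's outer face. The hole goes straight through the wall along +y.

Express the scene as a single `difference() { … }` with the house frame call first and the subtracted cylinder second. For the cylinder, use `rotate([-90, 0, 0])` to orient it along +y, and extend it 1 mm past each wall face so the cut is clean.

difference() {
  house_frame();
  translate([1259, -1, 1391]) rotate([-90, 0, 0]) cylinder(h = 183, r = 252);
}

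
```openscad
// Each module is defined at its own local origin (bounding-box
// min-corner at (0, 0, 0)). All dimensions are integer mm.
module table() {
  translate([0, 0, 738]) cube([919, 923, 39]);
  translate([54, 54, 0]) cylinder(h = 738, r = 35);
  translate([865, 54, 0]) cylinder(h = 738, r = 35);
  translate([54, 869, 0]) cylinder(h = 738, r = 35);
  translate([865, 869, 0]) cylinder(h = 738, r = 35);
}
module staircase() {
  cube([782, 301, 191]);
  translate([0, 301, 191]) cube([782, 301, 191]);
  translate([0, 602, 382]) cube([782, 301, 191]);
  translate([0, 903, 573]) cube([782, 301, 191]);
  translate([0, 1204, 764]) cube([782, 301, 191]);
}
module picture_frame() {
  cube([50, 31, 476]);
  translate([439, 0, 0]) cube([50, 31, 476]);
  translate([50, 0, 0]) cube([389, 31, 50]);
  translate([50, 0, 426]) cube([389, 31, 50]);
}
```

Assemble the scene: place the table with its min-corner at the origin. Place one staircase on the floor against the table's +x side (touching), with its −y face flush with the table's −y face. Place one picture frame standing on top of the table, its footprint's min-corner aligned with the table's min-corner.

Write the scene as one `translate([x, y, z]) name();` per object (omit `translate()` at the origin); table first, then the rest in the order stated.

table();
translate([919, 0, 0]) staircase();
translate([0, 0, 777]) picture_frame();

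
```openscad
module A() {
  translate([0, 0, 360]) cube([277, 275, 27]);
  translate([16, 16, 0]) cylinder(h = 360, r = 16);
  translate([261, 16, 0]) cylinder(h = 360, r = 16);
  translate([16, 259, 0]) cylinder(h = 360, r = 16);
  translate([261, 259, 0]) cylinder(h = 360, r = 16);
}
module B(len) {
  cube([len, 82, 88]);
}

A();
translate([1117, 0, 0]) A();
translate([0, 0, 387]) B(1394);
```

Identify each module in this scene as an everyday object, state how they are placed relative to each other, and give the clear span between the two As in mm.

Second stool starts at x = 1117; first ends at x = 277; clear span = 1117 − 277 = 840 mm.

A is a stool. B is a beam. A beam spans the tops of two stools. The clear span between the two stools is 840 mm.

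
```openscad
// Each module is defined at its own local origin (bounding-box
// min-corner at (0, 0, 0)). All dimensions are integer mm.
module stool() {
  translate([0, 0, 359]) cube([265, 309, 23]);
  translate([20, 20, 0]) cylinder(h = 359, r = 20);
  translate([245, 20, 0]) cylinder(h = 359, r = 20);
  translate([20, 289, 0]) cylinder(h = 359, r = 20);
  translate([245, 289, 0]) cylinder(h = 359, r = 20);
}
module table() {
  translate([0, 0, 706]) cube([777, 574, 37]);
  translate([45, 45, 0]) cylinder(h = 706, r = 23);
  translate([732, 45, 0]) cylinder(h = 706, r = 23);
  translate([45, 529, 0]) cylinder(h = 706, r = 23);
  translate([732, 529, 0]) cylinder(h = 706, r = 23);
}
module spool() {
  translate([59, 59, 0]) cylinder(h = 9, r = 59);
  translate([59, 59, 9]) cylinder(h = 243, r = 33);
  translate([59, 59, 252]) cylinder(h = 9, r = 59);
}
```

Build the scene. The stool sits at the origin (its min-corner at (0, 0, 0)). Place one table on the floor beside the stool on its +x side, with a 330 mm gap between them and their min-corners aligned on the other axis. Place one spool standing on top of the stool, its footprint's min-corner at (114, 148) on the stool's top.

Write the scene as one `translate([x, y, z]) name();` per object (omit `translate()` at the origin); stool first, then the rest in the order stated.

stool();
translate([595, 0, 0]) table();
translate([114, 148, 382]) spool();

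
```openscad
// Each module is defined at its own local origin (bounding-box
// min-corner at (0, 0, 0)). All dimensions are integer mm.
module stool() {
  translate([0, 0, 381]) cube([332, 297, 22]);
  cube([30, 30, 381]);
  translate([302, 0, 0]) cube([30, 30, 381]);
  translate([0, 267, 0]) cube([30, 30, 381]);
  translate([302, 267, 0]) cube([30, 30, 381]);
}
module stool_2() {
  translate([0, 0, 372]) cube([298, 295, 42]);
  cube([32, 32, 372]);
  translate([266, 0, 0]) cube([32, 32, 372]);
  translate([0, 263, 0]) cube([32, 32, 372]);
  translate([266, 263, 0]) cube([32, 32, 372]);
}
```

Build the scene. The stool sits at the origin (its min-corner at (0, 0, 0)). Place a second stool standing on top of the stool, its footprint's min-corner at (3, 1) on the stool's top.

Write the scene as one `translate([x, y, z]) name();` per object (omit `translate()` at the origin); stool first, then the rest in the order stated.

stool();
translate([3, 1, 403]) stool_2();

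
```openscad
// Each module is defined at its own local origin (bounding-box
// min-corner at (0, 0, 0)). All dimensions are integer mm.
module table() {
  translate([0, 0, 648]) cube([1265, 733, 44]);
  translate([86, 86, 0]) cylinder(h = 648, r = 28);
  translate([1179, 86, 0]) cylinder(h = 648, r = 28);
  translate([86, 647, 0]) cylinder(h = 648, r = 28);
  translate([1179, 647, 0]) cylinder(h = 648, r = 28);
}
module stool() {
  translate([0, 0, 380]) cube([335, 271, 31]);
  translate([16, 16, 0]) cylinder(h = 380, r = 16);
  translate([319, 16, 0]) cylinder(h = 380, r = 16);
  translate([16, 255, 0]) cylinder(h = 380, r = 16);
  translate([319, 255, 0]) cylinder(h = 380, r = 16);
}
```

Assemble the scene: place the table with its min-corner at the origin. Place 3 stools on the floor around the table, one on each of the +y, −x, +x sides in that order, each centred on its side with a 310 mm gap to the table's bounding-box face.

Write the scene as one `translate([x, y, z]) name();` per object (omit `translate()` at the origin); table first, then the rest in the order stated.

table();
translate([465, 1043, 0]) stool();
translate([-645, 231, 0]) stool();
translate([1575, 231, 0]) stool();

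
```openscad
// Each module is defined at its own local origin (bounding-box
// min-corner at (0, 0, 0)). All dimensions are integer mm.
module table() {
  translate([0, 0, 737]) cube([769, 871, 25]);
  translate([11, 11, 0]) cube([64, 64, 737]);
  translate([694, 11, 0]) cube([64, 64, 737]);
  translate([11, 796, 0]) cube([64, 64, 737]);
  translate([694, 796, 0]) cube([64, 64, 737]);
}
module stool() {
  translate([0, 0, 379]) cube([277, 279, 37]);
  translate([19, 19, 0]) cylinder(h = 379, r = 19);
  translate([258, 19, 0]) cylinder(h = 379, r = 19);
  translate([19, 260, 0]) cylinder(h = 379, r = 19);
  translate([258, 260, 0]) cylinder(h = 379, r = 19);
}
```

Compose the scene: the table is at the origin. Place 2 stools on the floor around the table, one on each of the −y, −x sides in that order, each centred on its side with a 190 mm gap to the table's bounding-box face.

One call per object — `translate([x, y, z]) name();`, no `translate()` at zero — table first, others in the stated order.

table();
translate([246, -469, 0]) stool();
translate([-467, 296, 0]) stool();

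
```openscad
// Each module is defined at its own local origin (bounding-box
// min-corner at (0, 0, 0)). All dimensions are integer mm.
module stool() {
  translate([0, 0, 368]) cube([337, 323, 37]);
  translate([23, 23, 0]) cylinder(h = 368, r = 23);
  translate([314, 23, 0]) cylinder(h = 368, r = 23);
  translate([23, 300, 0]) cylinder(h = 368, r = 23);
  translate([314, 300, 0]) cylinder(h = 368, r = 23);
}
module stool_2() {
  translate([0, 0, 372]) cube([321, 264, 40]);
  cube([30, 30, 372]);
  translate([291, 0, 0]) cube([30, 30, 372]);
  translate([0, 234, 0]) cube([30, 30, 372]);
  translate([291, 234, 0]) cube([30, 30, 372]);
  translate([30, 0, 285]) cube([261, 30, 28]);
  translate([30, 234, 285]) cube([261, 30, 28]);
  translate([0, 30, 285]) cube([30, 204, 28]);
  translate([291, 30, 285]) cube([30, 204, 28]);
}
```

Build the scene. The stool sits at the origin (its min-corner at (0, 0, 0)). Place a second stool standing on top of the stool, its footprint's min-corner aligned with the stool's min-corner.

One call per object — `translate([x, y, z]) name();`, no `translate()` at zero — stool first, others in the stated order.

stool();
translate([0, 0, 405]) stool_2();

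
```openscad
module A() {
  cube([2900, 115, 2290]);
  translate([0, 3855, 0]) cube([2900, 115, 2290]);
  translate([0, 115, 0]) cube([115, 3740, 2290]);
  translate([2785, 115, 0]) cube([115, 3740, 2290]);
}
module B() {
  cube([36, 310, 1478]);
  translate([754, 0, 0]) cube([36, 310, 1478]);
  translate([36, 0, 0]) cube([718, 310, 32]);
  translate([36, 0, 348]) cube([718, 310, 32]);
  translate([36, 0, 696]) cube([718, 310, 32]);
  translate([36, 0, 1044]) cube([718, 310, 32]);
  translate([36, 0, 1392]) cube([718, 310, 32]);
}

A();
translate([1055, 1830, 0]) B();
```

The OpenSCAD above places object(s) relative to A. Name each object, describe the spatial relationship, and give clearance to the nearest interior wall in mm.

A is a house frame. B is a bookshelf. The bookshelf sits inside the house frame, centred. The clearance to the nearest interior wall is 940 mm.

Clearances: x = 940, y = 1715; minimum 940 mm.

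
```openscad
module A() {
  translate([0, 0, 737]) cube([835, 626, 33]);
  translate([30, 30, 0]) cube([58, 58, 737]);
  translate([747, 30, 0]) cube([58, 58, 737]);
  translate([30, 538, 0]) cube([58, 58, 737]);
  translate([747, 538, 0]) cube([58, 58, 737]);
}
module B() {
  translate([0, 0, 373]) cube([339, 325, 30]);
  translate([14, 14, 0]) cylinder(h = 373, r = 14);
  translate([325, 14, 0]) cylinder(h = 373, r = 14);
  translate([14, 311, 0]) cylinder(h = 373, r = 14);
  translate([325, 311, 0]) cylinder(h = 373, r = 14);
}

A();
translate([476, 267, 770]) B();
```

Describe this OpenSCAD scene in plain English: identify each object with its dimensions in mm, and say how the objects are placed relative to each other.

A is a table with a 835×626 mm rectangular top, 33 mm thick, top surface at z = 770 mm, supported by four 58×58 mm square legs, each inset 30 mm from the nearest pair of top edges, running from the floor.

B is a four-legged stool. The seat is a 339×325×30 mm slab whose top surface is at z = 403 mm; four round legs, each 28 mm in diameter, run from the floor (z = 0) to the underside of the seat, each leg's axis is inset half a diameter from the nearest pair of seat edges (so the leg's bounding box is flush with the corner).

The stool is on top of the table.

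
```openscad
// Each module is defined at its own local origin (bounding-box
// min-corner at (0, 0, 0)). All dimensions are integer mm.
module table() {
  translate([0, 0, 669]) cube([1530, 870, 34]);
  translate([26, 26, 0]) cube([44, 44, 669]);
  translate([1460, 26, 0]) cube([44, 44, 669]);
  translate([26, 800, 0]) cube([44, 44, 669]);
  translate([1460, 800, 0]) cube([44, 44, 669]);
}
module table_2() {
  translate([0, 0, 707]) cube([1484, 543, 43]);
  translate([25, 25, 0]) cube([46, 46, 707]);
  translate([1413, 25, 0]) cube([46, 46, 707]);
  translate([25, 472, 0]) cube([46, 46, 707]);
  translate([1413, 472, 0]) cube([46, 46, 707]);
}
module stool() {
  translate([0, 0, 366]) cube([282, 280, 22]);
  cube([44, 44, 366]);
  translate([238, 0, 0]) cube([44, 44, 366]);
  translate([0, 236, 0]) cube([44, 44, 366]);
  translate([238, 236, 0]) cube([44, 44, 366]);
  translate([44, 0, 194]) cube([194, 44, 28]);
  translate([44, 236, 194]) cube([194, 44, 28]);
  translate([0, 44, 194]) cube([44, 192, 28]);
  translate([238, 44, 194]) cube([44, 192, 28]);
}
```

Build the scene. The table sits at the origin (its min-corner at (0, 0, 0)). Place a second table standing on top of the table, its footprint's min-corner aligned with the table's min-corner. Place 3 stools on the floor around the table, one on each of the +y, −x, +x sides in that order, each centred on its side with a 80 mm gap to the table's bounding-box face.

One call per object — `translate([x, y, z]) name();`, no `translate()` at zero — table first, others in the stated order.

table();
translate([0, 0, 703]) table_2();
translate([624, 950, 0]) stool();
translate([-362, 295, 0]) stool();
translate([1610, 295, 0]) stool();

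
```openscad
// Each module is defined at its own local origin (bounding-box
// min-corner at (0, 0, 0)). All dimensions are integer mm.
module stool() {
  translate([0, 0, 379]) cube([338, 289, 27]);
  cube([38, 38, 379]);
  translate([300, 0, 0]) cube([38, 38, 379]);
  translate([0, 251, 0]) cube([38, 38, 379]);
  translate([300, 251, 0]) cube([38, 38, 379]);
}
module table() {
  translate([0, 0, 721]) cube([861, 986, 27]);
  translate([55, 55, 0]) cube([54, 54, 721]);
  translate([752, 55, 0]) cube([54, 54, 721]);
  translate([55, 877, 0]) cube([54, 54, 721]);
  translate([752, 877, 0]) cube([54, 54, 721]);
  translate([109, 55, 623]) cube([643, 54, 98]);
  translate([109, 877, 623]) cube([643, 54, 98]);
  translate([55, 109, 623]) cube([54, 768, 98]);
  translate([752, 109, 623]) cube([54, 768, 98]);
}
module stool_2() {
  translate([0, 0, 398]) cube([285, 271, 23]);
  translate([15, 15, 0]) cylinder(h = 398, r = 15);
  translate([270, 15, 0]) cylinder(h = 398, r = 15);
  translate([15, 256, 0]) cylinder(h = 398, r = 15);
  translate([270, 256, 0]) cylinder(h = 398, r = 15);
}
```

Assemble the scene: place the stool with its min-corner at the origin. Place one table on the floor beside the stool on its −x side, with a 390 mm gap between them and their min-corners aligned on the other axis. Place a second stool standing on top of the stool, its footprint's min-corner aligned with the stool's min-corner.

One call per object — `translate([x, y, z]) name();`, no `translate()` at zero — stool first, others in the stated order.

stool();
translate([-1251, 0, 0]) table();
translate([0, 0, 406]) stool_2();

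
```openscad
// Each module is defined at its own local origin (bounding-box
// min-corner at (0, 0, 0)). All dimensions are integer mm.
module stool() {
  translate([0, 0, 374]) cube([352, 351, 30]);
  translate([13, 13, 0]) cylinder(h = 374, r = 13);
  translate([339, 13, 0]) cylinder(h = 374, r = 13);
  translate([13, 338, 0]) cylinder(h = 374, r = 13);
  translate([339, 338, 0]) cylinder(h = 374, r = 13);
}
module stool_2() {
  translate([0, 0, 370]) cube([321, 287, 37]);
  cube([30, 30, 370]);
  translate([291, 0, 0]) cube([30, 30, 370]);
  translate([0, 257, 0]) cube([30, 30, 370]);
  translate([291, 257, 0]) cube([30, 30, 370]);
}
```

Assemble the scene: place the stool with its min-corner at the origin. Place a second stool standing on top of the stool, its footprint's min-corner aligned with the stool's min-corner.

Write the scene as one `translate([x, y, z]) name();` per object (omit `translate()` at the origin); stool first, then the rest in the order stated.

stool();
translate([0, 0, 404]) stool_2();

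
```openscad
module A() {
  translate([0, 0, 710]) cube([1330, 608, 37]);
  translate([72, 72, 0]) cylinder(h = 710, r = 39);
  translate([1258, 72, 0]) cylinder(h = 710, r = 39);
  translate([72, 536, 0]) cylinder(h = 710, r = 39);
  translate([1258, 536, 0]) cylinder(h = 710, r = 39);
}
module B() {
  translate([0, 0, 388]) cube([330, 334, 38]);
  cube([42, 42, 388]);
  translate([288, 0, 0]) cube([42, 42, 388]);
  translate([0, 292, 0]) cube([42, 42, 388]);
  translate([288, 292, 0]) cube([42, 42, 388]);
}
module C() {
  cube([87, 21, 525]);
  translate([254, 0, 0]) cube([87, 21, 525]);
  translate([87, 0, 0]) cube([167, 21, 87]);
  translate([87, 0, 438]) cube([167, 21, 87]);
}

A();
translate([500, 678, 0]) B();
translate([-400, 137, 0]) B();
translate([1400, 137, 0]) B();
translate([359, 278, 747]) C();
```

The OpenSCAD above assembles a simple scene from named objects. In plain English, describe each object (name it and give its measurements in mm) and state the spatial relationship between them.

A is a table with a 1330×608 mm rectangular top, 37 mm thick, top surface at z = 747 mm, supported by four round legs of 78 mm diameter, each leg's bounding box inset 33 mm from the nearest pair of top edges, running from the floor.

B is a four-legged stool. The seat is a 330×334×38 mm slab whose top surface is at z = 426 mm; four square legs, each 42×42 mm in cross-section, run from the floor (z = 0) to the underside of the seat, each flush with a corner of the seat.

C is a picture frame with a 167×351 mm rectangular opening (x by z) and a uniform 87 mm border on every side. Frame depth is 21 mm along y. It is built from two vertical stiles running the full outside height and two horizontal rails spanning the gap between the stiles.

Three stools sit around the table at the +y, −x, +x sides. The picture frame is on top of the table.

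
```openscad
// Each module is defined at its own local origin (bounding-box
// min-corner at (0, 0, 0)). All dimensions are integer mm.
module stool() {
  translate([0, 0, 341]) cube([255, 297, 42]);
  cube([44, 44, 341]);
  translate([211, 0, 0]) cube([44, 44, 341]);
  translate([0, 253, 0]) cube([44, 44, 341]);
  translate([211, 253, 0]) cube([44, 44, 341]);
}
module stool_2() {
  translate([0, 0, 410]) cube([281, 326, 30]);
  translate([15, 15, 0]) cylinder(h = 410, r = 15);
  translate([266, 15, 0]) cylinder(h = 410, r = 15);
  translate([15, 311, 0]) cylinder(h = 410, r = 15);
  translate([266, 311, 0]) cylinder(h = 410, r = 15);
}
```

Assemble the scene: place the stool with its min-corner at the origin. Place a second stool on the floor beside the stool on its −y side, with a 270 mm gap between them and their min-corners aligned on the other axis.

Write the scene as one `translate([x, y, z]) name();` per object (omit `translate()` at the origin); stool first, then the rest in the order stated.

stool();
translate([0, -596, 0]) stool_2();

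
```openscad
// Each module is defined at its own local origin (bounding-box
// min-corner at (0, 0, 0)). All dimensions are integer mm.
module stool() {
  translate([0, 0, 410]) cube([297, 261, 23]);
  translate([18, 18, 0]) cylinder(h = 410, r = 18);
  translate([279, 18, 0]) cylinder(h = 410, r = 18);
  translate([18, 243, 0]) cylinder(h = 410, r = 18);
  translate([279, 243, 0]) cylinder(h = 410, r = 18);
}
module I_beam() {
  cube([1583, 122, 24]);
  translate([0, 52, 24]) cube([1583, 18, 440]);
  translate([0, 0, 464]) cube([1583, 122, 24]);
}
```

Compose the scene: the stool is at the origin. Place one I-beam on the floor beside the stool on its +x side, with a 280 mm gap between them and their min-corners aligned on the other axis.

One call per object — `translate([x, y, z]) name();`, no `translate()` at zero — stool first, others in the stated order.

stool();
translate([577, 0, 0]) I_beam();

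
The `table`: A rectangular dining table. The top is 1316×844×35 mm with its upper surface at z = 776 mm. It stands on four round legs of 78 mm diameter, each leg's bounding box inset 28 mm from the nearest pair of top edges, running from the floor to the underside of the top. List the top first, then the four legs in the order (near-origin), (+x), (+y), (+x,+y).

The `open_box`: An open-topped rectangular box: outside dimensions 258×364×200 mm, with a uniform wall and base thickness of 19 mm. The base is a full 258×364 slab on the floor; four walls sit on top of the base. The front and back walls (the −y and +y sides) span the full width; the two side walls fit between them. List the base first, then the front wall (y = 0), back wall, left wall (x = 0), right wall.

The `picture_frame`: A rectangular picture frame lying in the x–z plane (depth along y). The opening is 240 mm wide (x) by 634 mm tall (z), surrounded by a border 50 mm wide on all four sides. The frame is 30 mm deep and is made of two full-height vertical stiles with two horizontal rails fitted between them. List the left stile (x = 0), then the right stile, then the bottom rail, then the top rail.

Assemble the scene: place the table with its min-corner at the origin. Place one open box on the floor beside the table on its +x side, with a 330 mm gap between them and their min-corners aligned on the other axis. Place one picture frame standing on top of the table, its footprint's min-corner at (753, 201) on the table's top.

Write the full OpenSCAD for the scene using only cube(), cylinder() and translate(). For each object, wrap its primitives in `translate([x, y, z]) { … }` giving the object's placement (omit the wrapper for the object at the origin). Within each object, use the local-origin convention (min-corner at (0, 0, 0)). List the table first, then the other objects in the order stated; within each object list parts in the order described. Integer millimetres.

translate([0, 0, 741]) cube([1316, 844, 35]);
translate([67, 67, 0]) cylinder(h = 741, r = 39);
translate([1249, 67, 0]) cylinder(h = 741, r = 39);
translate([67, 777, 0]) cylinder(h = 741, r = 39);
translate([1249, 777, 0]) cylinder(h = 741, r = 39);
translate([1646, 0, 0]) {
  cube([258, 364, 19]);
  translate([0, 0, 19]) cube([258, 19, 181]);
  translate([0, 345, 19]) cube([258, 19, 181]);
  translate([0, 19, 19]) cube([19, 326, 181]);
  translate([239, 19, 19]) cube([19, 326, 181]);
}
translate([753, 201, 776]) {
  cube([50, 30, 734]);
  translate([290, 0, 0]) cube([50, 30, 734]);
  translate([50, 0, 0]) cube([240, 30, 50]);
  translate([50, 0, 684]) cube([240, 30, 50]);
}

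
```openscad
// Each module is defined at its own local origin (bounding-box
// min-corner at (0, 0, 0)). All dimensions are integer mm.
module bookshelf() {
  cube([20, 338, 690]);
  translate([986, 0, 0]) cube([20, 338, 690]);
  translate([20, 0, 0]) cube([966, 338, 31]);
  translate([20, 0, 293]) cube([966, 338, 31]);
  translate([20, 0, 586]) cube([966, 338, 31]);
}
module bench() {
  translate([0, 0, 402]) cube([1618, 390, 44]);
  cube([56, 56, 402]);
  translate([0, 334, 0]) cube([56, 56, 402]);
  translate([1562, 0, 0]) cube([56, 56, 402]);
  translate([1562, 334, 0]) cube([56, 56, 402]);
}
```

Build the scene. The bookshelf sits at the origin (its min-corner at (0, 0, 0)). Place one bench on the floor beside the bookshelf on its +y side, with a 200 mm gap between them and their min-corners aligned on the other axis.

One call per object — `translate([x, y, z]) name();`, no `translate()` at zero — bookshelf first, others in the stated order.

bookshelf();
translate([0, 538, 0]) bench();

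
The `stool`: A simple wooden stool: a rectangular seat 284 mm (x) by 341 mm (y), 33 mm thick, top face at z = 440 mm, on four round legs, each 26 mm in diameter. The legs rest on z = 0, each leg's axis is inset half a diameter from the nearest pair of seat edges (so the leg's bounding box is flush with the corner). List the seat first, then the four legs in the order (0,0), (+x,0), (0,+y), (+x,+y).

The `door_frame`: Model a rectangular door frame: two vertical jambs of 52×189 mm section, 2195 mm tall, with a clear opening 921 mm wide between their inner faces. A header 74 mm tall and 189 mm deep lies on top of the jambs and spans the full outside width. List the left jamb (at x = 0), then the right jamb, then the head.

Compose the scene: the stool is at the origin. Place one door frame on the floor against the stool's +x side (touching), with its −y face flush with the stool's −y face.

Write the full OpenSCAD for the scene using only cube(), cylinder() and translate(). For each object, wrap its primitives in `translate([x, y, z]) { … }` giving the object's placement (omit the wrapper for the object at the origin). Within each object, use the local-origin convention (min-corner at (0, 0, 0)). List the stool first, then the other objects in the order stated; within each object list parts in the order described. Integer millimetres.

translate([0, 0, 407]) cube([284, 341, 33]);
translate([13, 13, 0]) cylinder(h = 407, r = 13);
translate([271, 13, 0]) cylinder(h = 407, r = 13);
translate([13, 328, 0]) cylinder(h = 407, r = 13);
translate([271, 328, 0]) cylinder(h = 407, r = 13);
translate([284, 0, 0]) {
  cube([52, 189, 2195]);
  translate([973, 0, 0]) cube([52, 189, 2195]);
  translate([0, 0, 2195]) cube([1025, 189, 74]);
}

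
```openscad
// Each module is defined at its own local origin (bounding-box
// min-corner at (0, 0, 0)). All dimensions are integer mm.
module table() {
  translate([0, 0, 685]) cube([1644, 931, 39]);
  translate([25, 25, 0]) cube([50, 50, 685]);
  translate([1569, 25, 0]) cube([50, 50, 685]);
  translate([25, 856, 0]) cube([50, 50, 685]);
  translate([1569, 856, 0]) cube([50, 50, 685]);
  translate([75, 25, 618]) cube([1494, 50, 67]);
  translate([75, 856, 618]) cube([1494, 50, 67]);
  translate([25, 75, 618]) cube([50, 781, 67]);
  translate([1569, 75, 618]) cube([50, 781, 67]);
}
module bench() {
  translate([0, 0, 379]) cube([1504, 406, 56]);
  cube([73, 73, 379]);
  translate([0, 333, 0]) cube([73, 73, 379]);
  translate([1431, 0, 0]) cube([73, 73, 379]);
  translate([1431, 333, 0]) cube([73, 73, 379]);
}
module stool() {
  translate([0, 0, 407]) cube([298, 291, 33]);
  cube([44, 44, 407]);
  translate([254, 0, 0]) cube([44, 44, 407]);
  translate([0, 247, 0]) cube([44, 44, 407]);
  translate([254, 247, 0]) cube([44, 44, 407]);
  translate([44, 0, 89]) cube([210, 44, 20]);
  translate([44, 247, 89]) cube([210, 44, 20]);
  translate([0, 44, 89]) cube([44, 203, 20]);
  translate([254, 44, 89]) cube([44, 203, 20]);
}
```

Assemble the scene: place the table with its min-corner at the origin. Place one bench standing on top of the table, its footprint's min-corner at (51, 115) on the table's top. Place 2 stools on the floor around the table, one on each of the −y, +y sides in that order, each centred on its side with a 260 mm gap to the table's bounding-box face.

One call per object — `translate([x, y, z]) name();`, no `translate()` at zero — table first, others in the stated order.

table();
translate([51, 115, 724]) bench();
translate([673, -551, 0]) stool();
translate([673, 1191, 0]) stool();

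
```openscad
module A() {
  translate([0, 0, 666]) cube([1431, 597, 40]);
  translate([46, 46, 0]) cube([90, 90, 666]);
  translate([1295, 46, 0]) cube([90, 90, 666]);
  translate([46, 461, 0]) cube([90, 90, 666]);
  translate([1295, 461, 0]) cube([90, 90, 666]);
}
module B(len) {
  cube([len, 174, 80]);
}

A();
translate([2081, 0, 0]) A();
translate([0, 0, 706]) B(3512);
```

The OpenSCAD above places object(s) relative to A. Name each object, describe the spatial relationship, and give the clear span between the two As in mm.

Second table starts at x = 2081; first ends at x = 1431; clear span = 2081 − 1431 = 650 mm.

A is a table. B is a beam. A beam spans the tops of two tables. The clear span between the two tables is 650 mm.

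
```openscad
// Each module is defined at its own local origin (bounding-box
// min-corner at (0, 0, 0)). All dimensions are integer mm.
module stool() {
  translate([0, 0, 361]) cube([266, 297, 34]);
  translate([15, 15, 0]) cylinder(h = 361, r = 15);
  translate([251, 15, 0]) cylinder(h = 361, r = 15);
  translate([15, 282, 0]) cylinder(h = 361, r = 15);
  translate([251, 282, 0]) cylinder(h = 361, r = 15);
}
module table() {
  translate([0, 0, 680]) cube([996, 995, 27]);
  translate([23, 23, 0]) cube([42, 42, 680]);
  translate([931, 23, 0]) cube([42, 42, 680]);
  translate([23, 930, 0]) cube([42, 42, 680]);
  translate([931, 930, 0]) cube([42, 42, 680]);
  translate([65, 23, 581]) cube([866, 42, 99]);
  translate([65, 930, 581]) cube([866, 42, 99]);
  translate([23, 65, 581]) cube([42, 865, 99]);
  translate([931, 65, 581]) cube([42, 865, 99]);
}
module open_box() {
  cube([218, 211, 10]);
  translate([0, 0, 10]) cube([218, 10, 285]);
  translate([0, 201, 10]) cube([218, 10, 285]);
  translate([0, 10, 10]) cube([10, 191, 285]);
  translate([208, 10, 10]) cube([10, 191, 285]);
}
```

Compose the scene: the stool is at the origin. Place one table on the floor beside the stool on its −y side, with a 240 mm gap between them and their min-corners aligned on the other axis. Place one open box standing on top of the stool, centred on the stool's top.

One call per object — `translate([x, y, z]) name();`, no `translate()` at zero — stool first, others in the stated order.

stool();
translate([0, -1235, 0]) table();
translate([24, 43, 395]) open_box();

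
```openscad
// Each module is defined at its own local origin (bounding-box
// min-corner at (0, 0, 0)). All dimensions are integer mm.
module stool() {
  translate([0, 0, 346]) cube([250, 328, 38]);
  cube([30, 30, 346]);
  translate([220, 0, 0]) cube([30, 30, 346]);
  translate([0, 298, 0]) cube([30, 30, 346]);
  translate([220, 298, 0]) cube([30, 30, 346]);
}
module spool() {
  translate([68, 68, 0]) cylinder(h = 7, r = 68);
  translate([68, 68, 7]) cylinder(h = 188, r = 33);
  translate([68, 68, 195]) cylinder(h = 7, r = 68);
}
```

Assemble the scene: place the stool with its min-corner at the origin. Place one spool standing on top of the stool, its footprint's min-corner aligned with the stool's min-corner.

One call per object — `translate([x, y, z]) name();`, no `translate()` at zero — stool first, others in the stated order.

stool();
translate([0, 0, 384]) spool();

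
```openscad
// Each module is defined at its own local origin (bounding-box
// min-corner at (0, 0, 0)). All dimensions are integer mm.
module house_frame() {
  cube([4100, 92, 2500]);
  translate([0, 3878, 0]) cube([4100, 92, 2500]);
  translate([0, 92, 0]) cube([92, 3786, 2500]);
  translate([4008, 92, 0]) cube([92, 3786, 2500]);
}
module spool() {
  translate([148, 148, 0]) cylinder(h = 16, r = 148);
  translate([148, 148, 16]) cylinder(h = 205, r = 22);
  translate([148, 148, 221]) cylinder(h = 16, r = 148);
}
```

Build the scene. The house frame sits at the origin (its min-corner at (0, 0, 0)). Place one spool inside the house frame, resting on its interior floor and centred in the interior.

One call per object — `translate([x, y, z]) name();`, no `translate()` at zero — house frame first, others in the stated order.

house_frame();
translate([1902, 1837, 0]) spool();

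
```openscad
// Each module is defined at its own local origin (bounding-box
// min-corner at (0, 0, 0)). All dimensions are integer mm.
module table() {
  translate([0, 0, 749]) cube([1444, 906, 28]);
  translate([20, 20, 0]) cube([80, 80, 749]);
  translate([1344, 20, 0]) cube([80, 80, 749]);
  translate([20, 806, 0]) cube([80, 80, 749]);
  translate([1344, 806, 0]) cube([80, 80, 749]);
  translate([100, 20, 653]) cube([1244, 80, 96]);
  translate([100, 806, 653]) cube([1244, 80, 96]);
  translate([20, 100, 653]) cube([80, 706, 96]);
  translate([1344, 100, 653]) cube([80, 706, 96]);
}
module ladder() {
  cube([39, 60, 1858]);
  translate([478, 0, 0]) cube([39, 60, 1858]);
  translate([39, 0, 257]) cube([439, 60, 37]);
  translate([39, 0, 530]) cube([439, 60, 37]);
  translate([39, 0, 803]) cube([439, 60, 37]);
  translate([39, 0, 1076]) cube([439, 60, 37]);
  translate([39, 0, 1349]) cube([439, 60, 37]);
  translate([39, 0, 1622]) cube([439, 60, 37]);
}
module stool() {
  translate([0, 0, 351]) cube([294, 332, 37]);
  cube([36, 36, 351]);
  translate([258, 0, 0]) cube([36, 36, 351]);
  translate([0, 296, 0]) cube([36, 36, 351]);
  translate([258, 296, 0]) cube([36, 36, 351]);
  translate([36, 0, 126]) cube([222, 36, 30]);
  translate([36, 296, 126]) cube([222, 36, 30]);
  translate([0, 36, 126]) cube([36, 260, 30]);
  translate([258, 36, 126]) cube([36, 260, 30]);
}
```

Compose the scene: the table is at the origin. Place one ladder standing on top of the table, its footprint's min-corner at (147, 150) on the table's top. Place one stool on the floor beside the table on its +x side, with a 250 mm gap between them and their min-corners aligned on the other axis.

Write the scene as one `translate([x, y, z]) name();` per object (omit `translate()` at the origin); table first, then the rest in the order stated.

table();
translate([147, 150, 777]) ladder();
translate([1694, 0, 0]) stool();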